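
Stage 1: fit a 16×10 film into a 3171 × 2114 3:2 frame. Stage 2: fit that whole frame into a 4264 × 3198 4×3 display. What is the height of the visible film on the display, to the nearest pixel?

16×10 in 3171×2114: fills the width, so the film is 3171.00 × 1981.88.
3:2 in 4264×3198: fills the width, so the intermediate becomes 4264.00 × 2842.67 — a scale of ×1.3447.
Applying the same ×1.3447: 1981.88 → 2665.00.

2665 px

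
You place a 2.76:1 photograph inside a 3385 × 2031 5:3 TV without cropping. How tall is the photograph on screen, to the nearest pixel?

1226 px

2.76:1 is wider than 5:3, so it spans the full width.
The photograph is 3385 / 2.760 ≈ 1226.45 px tall.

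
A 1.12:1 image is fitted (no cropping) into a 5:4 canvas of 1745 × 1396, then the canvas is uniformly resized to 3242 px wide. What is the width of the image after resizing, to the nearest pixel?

In the 1745×1396 frame the image fills the height: width = 1396 × 1.120 ≈ 1563.52 px.
The frame scales by 3242/1745 = 1.8579; 1563.52 × 1.8579 ≈ 2904.83 px.

2905 px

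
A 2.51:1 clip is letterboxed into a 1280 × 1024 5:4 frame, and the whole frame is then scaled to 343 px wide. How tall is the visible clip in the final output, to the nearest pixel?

137 px

At 1280×1024 the clip is width-limited, so height = 1280 / 2.510 ≈ 509.96 px.
Scaling 1280 → 343 is ×0.2680, so the height becomes 509.96 × 0.2680 ≈ 136.65 px.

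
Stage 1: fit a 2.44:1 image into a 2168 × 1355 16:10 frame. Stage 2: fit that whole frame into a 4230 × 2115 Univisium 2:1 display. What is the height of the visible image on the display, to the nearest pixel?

2.44:1 in 2168×1355: fills the width, so the image is 2168.00 × 888.52.
Second fit — the 16:10 canvas into 4230×2115 spans the height: 3384.00 × 2115.00 (×1.5609 from 2168×1355).
The image scales with it: height 888.52 × 1.5609 ≈ 1386.89.

1387 px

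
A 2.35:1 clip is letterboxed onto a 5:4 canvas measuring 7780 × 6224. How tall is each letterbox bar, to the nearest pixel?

2.35:1 is wider than 5:4, so it spans the full width.
Content height = 7780 / 2.350 ≈ 3310.64 px.
6224 − 3310.64 = 2913.36 px of bars (1456.68 each).

1457 px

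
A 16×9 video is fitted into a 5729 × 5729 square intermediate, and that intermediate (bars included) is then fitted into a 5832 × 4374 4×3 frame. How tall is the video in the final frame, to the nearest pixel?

First fit — 16×9 into 5729×5729 spans the width: 5729.00 × 3222.56.
Second fit — the square canvas into 5832×4374 spans the height: 4374.00 × 4374.00 (×0.7635 from 5729×5729).
The video scales with it: height 3222.56 × 0.7635 ≈ 2460.38.

2460 px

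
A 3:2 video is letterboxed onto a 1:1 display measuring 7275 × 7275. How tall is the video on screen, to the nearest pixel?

4850 px

3:2 (1.500) > 1:1 (1.000), so the video fills the width.
That makes the image 4850.00 px tall (7275 × 2/3).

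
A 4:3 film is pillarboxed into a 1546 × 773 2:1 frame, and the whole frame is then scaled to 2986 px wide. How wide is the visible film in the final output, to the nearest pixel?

At 1546×773 the film is height-limited, so width = 773 × 4/3 ≈ 1030.67 px.
Scaling 1546 → 2986 is ×1.9314, so the width becomes 1030.67 × 1.9314 ≈ 1990.67 px.

1991 px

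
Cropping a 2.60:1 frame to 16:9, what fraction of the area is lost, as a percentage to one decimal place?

Going from 2.60:1 to 16:9 means cutting width while keeping height.
Area ratio = (1.778)/(2.600) = 68.38%; the remaining 31.62% is cropped out.

31.6%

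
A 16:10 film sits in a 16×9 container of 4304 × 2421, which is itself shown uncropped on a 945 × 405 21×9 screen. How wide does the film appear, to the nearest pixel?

16:10 in 4304×2421: fills the height, so the film is 3873.60 × 2421.00.
Second fit — the 16×9 canvas into 945×405 spans the height: 720.00 × 405.00 (×0.1673 from 4304×2421).
Applying the same ×0.1673: 3873.60 → 648.00.

648 px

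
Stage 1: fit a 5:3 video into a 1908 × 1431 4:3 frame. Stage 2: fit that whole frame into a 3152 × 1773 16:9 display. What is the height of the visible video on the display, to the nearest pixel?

1418 px

Inside the 1908×1431 canvas the video is width-limited at 1908.00 × 1144.80.
Second fit — the 4:3 canvas into 3152×1773 spans the height: 2364.00 × 1773.00 (×1.2390 from 1908×1431).
So the video's height is 1144.80 × 1.2390 ≈ 1418.40.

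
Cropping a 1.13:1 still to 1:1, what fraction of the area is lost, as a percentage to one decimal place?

11.5%

1:1 is narrower than 1.13:1, so the crop keeps the full height and trims the width.
Area ratio = (1.000)/(1.130) = 88.50%; the remaining 11.50% is cropped out.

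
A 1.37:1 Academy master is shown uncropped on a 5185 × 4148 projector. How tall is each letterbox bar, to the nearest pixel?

182 px

1.37:1 Academy (1.370) > 5:4 (1.250), so the master fills the width.
The master is 5185 / 1.370 ≈ 3784.67 px tall.
Leftover height: 4148 − 3784.67 = 363.33 px → 181.66 each side.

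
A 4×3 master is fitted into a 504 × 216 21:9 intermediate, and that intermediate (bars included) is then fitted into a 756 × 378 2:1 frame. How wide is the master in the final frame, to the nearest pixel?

432 px

4×3 in 504×216: fills the height, so the master is 288.00 × 216.00.
The 21:9 canvas is width-limited in 756×378, giving 756.00 × 324.00; scale factor 1.5000.
Applying the same ×1.5000: 288.00 → 432.00.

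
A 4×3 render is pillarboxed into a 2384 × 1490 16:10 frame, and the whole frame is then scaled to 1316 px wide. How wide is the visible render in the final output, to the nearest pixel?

1097 px

At 2384×1490 the render is height-limited, so width = 1490 × 4/3 ≈ 1986.67 px.
Resizing to 1316 px wide multiplies everything by 0.5520: 1986.67 → 1096.67 px.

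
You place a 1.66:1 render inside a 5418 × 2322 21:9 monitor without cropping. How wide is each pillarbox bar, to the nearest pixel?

782 px

1.66:1 is narrower than 21:9, so it spans the full height.
The render is 2322 × 1.660 ≈ 3854.52 px wide.
Leftover width: 5418 − 3854.52 = 1563.48 px → 781.74 each side.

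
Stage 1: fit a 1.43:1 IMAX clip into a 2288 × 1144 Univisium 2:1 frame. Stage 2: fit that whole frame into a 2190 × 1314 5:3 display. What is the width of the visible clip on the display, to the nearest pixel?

1566 px

Inside the 2288×1144 canvas the clip is height-limited at 1635.92 × 1144.00.
The Univisium 2:1 canvas is width-limited in 2190×1314, giving 2190.00 × 1095.00; scale factor 0.9572.
Applying the same ×0.9572: 1635.92 → 1565.85.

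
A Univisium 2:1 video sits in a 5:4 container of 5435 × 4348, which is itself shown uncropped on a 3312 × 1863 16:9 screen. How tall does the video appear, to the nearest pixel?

1164 px

Inside the 5435×4348 canvas the video is width-limited at 5435.00 × 2717.50.
The 5:4 canvas is height-limited in 3312×1863, giving 2328.75 × 1863.00; scale factor 0.4285.
Applying the same ×0.4285: 2717.50 → 1164.38.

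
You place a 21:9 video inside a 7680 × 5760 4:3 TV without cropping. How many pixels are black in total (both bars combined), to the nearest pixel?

21:9 (2.333) > 4:3 (1.333), so the video fills the width.
Content height = 7680 × 9/21 ≈ 3291.4286 px.
5760 − 3291.4286 = 2468.5714 px of bars.
That's 2468.5714 × 7680 ≈ 18958629 black pixels.

18958629 pixels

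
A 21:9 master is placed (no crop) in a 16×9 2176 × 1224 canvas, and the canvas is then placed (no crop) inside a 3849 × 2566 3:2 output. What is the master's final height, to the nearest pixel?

Inside the 2176×1224 canvas the master is width-limited at 2176.00 × 932.57.
16×9 in 3849×2566: fills the width, so the intermediate becomes 3849.00 × 2165.06 — a scale of ×1.7688.
The master scales with it: height 932.57 × 1.7688 ≈ 1649.57.

1650 px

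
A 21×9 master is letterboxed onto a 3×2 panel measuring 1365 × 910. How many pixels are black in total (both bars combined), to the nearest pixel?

21×9 (2.333) > 3×2 (1.500), so the master fills the width.
Content height = 1365 × 9/21 ≈ 585.0000 px.
910 − 585.0000 = 325.0000 px of bars.
Bar area = 325.0000 × 1365 ≈ 443625 px.

443625 pixels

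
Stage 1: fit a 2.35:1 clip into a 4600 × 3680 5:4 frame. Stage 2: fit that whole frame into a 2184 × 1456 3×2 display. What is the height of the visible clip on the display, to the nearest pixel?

774 px

First fit — 2.35:1 into 4600×3680 spans the width: 4600.00 × 1957.45.
Second fit — the 5:4 canvas into 2184×1456 spans the height: 1820.00 × 1456.00 (×0.3957 from 4600×3680).
Applying the same ×0.3957: 1957.45 → 774.47.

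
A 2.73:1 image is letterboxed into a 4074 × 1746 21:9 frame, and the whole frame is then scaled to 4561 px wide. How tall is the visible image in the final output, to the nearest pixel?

Fitted into 4074×1746, the image spans the width; its height is 4074 / 2.730 ≈ 1492.31 px.
The frame scales by 4561/4074 = 1.1195; 1492.31 × 1.1195 ≈ 1670.70 px.

1671 px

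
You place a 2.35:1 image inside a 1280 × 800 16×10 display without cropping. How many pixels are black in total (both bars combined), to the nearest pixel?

Since 2.350 > 1.600, the image is width-limited.
That makes the image 544.6809 px tall (1280 / 2.350).
Leftover height: 800 − 544.6809 = 255.3191 px.
Bar area = 255.3191 × 1280 ≈ 326809 px.

326809 pixels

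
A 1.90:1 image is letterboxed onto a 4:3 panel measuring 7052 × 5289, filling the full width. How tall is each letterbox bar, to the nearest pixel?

Content height = 7052 / 1.900 ≈ 3711.58 px.
5289 − 3711.58 = 1577.42 px of bars (788.71 each).

789 px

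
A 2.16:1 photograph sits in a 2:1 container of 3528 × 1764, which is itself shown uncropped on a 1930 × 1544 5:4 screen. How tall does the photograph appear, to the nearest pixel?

2.16:1 in 3528×1764: fills the width, so the photograph is 3528.00 × 1633.33.
Second fit — the 2:1 canvas into 1930×1544 spans the width: 1930.00 × 965.00 (×0.5471 from 3528×1764).
The photograph scales with it: height 1633.33 × 0.5471 ≈ 893.52.

894 px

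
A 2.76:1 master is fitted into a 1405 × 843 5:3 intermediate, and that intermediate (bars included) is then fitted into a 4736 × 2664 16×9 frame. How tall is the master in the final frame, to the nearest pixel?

First fit — 2.76:1 into 1405×843 spans the width: 1405.00 × 509.06.
The 5:3 canvas is height-limited in 4736×2664, giving 4440.00 × 2664.00; scale factor 3.1601.
Applying the same ×3.1601: 509.06 → 1608.70.

1609 px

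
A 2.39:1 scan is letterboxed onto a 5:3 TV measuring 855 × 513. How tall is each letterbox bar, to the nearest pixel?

Since 2.390 > 1.667, the scan is width-limited.
The scan is 855 / 2.390 ≈ 357.74 px tall.
513 − 357.74 = 155.26 px of bars (77.63 each).

78 px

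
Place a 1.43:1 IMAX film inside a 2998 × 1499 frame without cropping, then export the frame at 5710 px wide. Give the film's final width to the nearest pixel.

Fitted into 2998×1499, the film spans the height; its width is 1499 × 1.430 ≈ 2143.57 px.
Scaling 2998 → 5710 is ×1.9046, so the width becomes 2143.57 × 1.9046 ≈ 4082.65 px.

4083 px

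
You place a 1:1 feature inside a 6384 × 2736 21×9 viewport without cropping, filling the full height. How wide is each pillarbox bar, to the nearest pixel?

1824 px

The feature is 2736 × 1/1 ≈ 2736.00 px wide.
6384 − 2736.00 = 3648.00 px of bars (1824.00 each).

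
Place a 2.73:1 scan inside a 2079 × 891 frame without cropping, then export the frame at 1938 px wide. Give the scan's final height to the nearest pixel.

Fitted into 2079×891, the scan spans the width; its height is 2079 / 2.730 ≈ 761.54 px.
The frame scales by 1938/2079 = 0.9322; 761.54 × 0.9322 ≈ 709.89 px.

710 px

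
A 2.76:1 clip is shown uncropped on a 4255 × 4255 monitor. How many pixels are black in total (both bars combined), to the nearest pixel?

2.76:1 (2.760) > 1:1 (1.000), so the clip fills the width.
The clip is 4255 / 2.760 ≈ 1541.6667 px tall.
Leftover height: 4255 − 1541.6667 = 2713.3333 px.
That's 2713.3333 × 4255 ≈ 11545233 black pixels.

11545233 pixels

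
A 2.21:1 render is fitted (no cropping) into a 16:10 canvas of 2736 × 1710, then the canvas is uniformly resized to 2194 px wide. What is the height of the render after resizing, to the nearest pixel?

Fitted into 2736×1710, the render spans the width; its height is 2736 / 2.210 ≈ 1238.01 px.
Scaling 2736 → 2194 is ×0.8019, so the height becomes 1238.01 × 0.8019 ≈ 992.76 px.

993 px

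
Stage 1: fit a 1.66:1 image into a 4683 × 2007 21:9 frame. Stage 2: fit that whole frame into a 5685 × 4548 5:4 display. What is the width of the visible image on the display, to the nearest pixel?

4044 px

Inside the 4683×2007 canvas the image is height-limited at 3331.62 × 2007.00.
Second fit — the 21:9 canvas into 5685×4548 spans the width: 5685.00 × 2436.43 (×1.2140 from 4683×2007).
So the image's width is 3331.62 × 1.2140 ≈ 4044.47.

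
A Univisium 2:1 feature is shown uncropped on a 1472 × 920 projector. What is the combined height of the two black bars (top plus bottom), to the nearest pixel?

184 px

Univisium 2:1 is wider than 16×10, so it spans the full width.
That makes the image 736.00 px tall (1472 × 1/2).
Black = 920 − 736.00 = 184.00 px.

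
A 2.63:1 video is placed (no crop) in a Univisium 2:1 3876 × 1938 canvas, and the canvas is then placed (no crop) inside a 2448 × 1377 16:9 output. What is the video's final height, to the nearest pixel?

931 px

Inside the 3876×1938 canvas the video is width-limited at 3876.00 × 1473.76.
Second fit — the Univisium 2:1 canvas into 2448×1377 spans the width: 2448.00 × 1224.00 (×0.6316 from 3876×1938).
So the video's height is 1473.76 × 0.6316 ≈ 930.80.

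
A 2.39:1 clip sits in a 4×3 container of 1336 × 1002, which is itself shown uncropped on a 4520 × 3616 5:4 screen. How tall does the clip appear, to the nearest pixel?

1891 px

Inside the 1336×1002 canvas the clip is width-limited at 1336.00 × 559.00.
4×3 in 4520×3616: fills the width, so the intermediate becomes 4520.00 × 3390.00 — a scale of ×3.3832.
The clip scales with it: height 559.00 × 3.3832 ≈ 1891.21.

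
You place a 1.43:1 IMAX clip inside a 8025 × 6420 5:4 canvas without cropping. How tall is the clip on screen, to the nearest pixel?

5612 px

Since 1.430 > 1.250, the clip is width-limited.
Content height = 8025 / 1.430 ≈ 5611.89 px.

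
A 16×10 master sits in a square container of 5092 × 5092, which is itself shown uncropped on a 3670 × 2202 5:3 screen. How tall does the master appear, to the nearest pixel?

First fit — 16×10 into 5092×5092 spans the width: 5092.00 × 3182.50.
The square canvas is height-limited in 3670×2202, giving 2202.00 × 2202.00; scale factor 0.4324.
So the master's height is 3182.50 × 0.4324 ≈ 1376.25.

1376 px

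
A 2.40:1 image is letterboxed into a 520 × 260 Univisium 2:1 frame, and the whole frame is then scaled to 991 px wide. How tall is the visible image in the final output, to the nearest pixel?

413 px

Fitted into 520×260, the image spans the width; its height is 520 / 2.400 ≈ 216.67 px.
Scaling 520 → 991 is ×1.9058, so the height becomes 216.67 × 1.9058 ≈ 412.92 px.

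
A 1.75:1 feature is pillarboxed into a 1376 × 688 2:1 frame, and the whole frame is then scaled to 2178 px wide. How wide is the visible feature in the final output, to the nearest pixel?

Fitted into 1376×688, the feature spans the height; its width is 688 × 1.750 ≈ 1204.00 px.
The frame scales by 2178/1376 = 1.5828; 1204.00 × 1.5828 ≈ 1905.75 px.

1906 px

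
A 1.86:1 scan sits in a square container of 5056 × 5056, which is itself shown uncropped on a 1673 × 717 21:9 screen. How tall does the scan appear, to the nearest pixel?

First fit — 1.86:1 into 5056×5056 spans the width: 5056.00 × 2718.28.
Second fit — the square canvas into 1673×717 spans the height: 717.00 × 717.00 (×0.1418 from 5056×5056).
So the scan's height is 2718.28 × 0.1418 ≈ 385.48.

385 px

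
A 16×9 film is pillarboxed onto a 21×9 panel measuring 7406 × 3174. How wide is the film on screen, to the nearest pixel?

5643 px

16×9 (1.778) < 21×9 (2.333), so the film fills the height.
Content width = 3174 × 16/9 ≈ 5642.67 px.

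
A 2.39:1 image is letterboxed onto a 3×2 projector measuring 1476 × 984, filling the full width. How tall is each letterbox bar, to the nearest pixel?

The image is 1476 / 2.390 ≈ 617.57 px tall.
Leftover height: 984 − 617.57 = 366.43 px → 183.21 each side.

183 px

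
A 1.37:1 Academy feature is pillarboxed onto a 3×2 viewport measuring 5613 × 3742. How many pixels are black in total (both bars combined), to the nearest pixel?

Since 1.370 < 1.500, the feature is height-limited.
Content width = 3742 × 1.370 ≈ 5126.5400 px.
Leftover width: 5613 − 5126.5400 = 486.4600 px.
Bar area = 486.4600 × 3742 ≈ 1820333 px.

1820333 pixels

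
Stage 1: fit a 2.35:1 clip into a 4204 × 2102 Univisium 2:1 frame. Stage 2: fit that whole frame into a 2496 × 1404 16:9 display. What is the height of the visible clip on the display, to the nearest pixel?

1062 px

First fit — 2.35:1 into 4204×2102 spans the width: 4204.00 × 1788.94.
Univisium 2:1 in 2496×1404: fills the width, so the intermediate becomes 2496.00 × 1248.00 — a scale of ×0.5937.
Applying the same ×0.5937: 1788.94 → 1062.13.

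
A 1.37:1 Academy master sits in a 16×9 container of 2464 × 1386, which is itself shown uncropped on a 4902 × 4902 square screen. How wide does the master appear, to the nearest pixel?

3778 px

Inside the 2464×1386 canvas the master is height-limited at 1898.82 × 1386.00.
The 16×9 canvas is width-limited in 4902×4902, giving 4902.00 × 2757.38; scale factor 1.9894.
Applying the same ×1.9894: 1898.82 → 3777.60.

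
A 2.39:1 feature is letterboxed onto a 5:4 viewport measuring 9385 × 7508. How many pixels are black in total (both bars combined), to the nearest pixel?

33609766 pixels

2.39:1 (2.390) > 5:4 (1.250), so the feature fills the width.
That makes the image 3926.7782 px tall (9385 / 2.390).
Leftover height: 7508 − 3926.7782 = 3581.2218 px.
Bar area = 3581.2218 × 9385 ≈ 33609766 px.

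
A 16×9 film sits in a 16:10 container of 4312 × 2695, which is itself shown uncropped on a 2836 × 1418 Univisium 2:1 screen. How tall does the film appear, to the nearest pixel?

1276 px

First fit — 16×9 into 4312×2695 spans the width: 4312.00 × 2425.50.
The 16:10 canvas is height-limited in 2836×1418, giving 2268.80 × 1418.00; scale factor 0.5262.
So the film's height is 2425.50 × 0.5262 ≈ 1276.20.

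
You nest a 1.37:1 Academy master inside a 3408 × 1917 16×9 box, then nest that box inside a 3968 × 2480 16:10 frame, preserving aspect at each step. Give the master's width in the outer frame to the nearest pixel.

1.37:1 Academy in 3408×1917: fills the height, so the master is 2626.29 × 1917.00.
The 16×9 canvas is width-limited in 3968×2480, giving 3968.00 × 2232.00; scale factor 1.1643.
The master scales with it: width 2626.29 × 1.1643 ≈ 3057.84.

3058 px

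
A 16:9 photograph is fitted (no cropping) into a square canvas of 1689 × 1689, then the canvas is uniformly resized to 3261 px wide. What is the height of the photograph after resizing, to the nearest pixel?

1834 px

In the 1689×1689 frame the photograph fills the width: height = 1689 × 9/16 ≈ 950.06 px.
Scaling 1689 → 3261 is ×1.9307, so the height becomes 950.06 × 1.9307 ≈ 1834.31 px.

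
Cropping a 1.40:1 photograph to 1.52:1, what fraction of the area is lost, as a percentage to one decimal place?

The width stays; only height is cut (since 1.52:1 is wider than 1.40:1).
Area ratio = (1.400)/(1.520) = 92.11%; the remaining 7.89% is cropped out.

7.9%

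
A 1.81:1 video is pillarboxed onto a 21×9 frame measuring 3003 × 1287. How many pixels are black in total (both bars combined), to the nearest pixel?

1.81:1 (1.810) < 21×9 (2.333), so the video fills the height.
The video is 1287 × 1.810 ≈ 2329.4700 px wide.
Leftover width: 3003 − 2329.4700 = 673.5300 px.
Across the 1287-px span: 673.5300 × 1287 ≈ 866833 px.

866833 pixels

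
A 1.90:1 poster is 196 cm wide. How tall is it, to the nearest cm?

103 cm

196 / 1.900 = 103.16.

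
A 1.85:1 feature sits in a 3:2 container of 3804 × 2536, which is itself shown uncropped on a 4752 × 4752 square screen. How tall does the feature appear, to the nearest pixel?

Inside the 3804×2536 canvas the feature is width-limited at 3804.00 × 2056.22.
The 3:2 canvas is width-limited in 4752×4752, giving 4752.00 × 3168.00; scale factor 1.2492.
Applying the same ×1.2492: 2056.22 → 2568.65.

2569 px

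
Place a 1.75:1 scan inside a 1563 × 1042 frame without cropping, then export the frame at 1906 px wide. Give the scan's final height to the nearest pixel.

At 1563×1042 the scan is width-limited, so height = 1563 / 1.750 ≈ 893.14 px.
The frame scales by 1906/1563 = 1.2194; 893.14 × 1.2194 ≈ 1089.14 px.

1089 px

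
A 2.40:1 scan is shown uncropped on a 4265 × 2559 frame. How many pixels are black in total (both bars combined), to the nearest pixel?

3334875 pixels

2.40:1 is wider than 5:3, so it spans the full width.
The scan is 4265 / 2.400 ≈ 1777.0833 px tall.
Leftover height: 2559 − 1777.0833 = 781.9167 px.
Across the 4265-px span: 781.9167 × 4265 ≈ 3334875 px.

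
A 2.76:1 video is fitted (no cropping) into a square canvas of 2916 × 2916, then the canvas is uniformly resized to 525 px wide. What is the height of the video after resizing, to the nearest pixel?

190 px

At 2916×2916 the video is width-limited, so height = 2916 / 2.760 ≈ 1056.52 px.
Resizing to 525 px wide multiplies everything by 0.1800: 1056.52 → 190.22 px.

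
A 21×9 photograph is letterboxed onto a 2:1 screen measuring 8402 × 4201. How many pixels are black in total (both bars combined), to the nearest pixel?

21×9 is wider than 2:1, so it spans the full width.
The photograph is 8402 × 9/21 ≈ 3600.8571 px tall.
4201 − 3600.8571 = 600.1429 px of bars.
Across the 8402-px span: 600.1429 × 8402 ≈ 5042400 px.

5042400 pixels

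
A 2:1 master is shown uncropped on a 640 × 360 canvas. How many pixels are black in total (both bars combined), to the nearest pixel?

Since 2.000 > 1.778, the master is width-limited.
The master is 640 × 1/2 ≈ 320.0000 px tall.
360 − 320.0000 = 40.0000 px of bars.
Bar area = 40.0000 × 640 ≈ 25600 px.

25600 pixels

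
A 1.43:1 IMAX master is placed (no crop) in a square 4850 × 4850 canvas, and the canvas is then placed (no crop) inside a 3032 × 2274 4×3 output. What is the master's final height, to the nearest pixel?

First fit — 1.43:1 IMAX into 4850×4850 spans the width: 4850.00 × 3391.61.
Second fit — the square canvas into 3032×2274 spans the height: 2274.00 × 2274.00 (×0.4689 from 4850×4850).
Applying the same ×0.4689: 3391.61 → 1590.21.

1590 px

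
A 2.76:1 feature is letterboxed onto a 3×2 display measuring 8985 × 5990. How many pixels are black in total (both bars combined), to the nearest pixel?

2.76:1 (2.760) > 3×2 (1.500), so the feature fills the width.
That makes the image 3255.4348 px tall (8985 / 2.760).
5990 − 3255.4348 = 2734.5652 px of bars.
That's 2734.5652 × 8985 ≈ 24570068 black pixels.

24570068 pixels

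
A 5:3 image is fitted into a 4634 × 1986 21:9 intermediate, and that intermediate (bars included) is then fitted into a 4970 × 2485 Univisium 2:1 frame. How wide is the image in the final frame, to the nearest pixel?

Inside the 4634×1986 canvas the image is height-limited at 3310.00 × 1986.00.
21:9 in 4970×2485: fills the width, so the intermediate becomes 4970.00 × 2130.00 — a scale of ×1.0725.
The image scales with it: width 3310.00 × 1.0725 ≈ 3550.00.

3550 px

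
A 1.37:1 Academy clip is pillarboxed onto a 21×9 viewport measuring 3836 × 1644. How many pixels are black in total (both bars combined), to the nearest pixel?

1.37:1 Academy (1.370) < 21×9 (2.333), so the clip fills the height.
That makes the image 2252.2800 px wide (1644 × 1.370).
Black = 3836 − 2252.2800 = 1583.7200 px.
Across the 1644-px span: 1583.7200 × 1644 ≈ 2603636 px.

2603636 pixels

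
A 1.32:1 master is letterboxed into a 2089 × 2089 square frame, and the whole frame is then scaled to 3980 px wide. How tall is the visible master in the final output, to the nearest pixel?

3015 px

In the 2089×2089 frame the master fills the width: height = 2089 / 1.320 ≈ 1582.58 px.
Resizing to 3980 px wide multiplies everything by 1.9052: 1582.58 → 3015.15 px.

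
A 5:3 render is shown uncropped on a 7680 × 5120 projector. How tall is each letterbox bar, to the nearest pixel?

256 px

5:3 (1.667) > 3×2 (1.500), so the render fills the width.
Content height = 7680 × 3/5 ≈ 4608.00 px.
Black = 5120 − 4608.00 = 512.00 px, or 256.00 per bar.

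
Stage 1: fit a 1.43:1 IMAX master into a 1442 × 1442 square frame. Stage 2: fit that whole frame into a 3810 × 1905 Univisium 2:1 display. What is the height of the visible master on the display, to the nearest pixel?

1.43:1 IMAX in 1442×1442: fills the width, so the master is 1442.00 × 1008.39.
Second fit — the square canvas into 3810×1905 spans the height: 1905.00 × 1905.00 (×1.3211 from 1442×1442).
So the master's height is 1008.39 × 1.3211 ≈ 1332.17.

1332 px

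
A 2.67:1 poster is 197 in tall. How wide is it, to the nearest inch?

Width = 197 × 2.670 = 525.99.

526 in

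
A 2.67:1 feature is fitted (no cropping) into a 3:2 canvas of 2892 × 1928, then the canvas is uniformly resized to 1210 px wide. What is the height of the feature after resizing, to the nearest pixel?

453 px

Fitted into 2892×1928, the feature spans the width; its height is 2892 / 2.670 ≈ 1083.15 px.
The frame scales by 1210/2892 = 0.4184; 1083.15 × 0.4184 ≈ 453.18 px.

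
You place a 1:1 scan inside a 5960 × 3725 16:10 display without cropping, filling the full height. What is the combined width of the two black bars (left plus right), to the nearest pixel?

That makes the image 3725.00 px wide (3725 × 1/1).
5960 − 3725.00 = 2235.00 px of bars.

2235 px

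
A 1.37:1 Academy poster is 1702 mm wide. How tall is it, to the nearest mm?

1242 mm

1702 / 1.370 = 1242.34.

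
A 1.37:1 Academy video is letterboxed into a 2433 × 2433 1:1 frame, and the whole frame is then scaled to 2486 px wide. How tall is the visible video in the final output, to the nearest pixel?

1815 px

Fitted into 2433×2433, the video spans the width; its height is 2433 / 1.370 ≈ 1775.91 px.
Resizing to 2486 px wide multiplies everything by 1.0218: 1775.91 → 1814.60 px.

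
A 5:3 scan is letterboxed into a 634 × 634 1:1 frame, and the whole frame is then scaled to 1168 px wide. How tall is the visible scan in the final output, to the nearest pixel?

701 px

In the 634×634 frame the scan fills the width: height = 634 × 3/5 ≈ 380.40 px.
Scaling 634 → 1168 is ×1.8423, so the height becomes 380.40 × 1.8423 ≈ 700.80 px.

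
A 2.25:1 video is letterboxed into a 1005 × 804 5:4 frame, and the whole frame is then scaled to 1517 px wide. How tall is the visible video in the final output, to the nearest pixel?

In the 1005×804 frame the video fills the width: height = 1005 / 2.250 ≈ 446.67 px.
Resizing to 1517 px wide multiplies everything by 1.5095: 446.67 → 674.22 px.

674 px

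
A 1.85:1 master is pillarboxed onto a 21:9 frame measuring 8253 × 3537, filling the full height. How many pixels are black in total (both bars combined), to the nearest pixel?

6046678 pixels

Content width = 3537 × 1.850 ≈ 6543.4500 px.
8253 − 6543.4500 = 1709.5500 px of bars.
Across the 3537-px span: 1709.5500 × 3537 ≈ 6046678 px.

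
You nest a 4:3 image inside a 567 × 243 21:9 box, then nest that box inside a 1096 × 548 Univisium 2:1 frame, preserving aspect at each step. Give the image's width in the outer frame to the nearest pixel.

626 px

First fit — 4:3 into 567×243 spans the height: 324.00 × 243.00.
21:9 in 1096×548: fills the width, so the intermediate becomes 1096.00 × 469.71 — a scale of ×1.9330.
Applying the same ×1.9330: 324.00 → 626.29.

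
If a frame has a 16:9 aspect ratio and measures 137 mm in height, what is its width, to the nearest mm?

137 / 9 × 16 = 243.56.

244 mm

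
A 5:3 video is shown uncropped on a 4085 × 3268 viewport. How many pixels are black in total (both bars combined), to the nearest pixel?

5:3 (1.667) > 5:4 (1.250), so the video fills the width.
That makes the image 2451.0000 px tall (4085 × 3/5).
3268 − 2451.0000 = 817.0000 px of bars.
That's 817.0000 × 4085 ≈ 3337445 black pixels.

3337445 pixels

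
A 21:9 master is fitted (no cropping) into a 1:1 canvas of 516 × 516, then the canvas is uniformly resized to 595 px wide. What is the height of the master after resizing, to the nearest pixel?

255 px

Fitted into 516×516, the master spans the width; its height is 516 × 9/21 ≈ 221.14 px.
The frame scales by 595/516 = 1.1531; 221.14 × 1.1531 ≈ 255.00 px.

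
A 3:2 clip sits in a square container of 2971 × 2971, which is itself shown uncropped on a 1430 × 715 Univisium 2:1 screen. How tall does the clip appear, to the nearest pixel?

477 px

Inside the 2971×2971 canvas the clip is width-limited at 2971.00 × 1980.67.
The square canvas is height-limited in 1430×715, giving 715.00 × 715.00; scale factor 0.2407.
The clip scales with it: height 1980.67 × 0.2407 ≈ 476.67.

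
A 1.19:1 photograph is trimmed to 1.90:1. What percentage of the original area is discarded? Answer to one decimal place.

37.4%

Going from 1.19:1 to 1.90:1 means cutting height while keeping width.
Area ratio = (1.190)/(1.900) = 62.63%; the remaining 37.37% is cropped out.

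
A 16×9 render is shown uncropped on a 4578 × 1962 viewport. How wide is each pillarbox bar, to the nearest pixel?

16×9 is narrower than 21:9, so it spans the full height.
That makes the image 3488.00 px wide (1962 × 16/9).
Leftover width: 4578 − 3488.00 = 1090.00 px → 545.00 each side.

545 px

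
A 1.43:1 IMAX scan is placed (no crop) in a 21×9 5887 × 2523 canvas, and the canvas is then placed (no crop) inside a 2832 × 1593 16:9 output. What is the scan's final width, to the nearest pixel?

1736 px

First fit — 1.43:1 IMAX into 5887×2523 spans the height: 3607.89 × 2523.00.
The 21×9 canvas is width-limited in 2832×1593, giving 2832.00 × 1213.71; scale factor 0.4811.
So the scan's width is 3607.89 × 0.4811 ≈ 1735.61.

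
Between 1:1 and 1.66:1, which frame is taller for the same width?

1:1

1 and 1.66; 1.66 > 1. The smaller width-to-height ratio is the taller frame.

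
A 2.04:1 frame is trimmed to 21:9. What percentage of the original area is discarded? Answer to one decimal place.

The width stays; only height is cut (since 21:9 is wider than 2.04:1).
Area ratio = (2.040)/(2.333) = 87.43%; the remaining 12.57% is cropped out.

12.6%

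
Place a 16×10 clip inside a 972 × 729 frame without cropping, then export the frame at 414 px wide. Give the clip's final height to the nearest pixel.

259 px

Fitted into 972×729, the clip spans the width; its height is 972 × 10/16 ≈ 607.50 px.
Scaling 972 → 414 is ×0.4259, so the height becomes 607.50 × 0.4259 ≈ 258.75 px.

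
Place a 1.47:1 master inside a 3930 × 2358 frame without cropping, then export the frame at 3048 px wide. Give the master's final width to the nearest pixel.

At 3930×2358 the master is height-limited, so width = 2358 × 1.470 ≈ 3466.26 px.
Scaling 3930 → 3048 is ×0.7756, so the width becomes 3466.26 × 0.7756 ≈ 2688.34 px.

2688 px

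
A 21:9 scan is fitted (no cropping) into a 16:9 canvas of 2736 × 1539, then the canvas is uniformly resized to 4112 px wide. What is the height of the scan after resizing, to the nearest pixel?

1762 px

In the 2736×1539 frame the scan fills the width: height = 2736 × 9/21 ≈ 1172.57 px.
Scaling 2736 → 4112 is ×1.5029, so the height becomes 1172.57 × 1.5029 ≈ 1762.29 px.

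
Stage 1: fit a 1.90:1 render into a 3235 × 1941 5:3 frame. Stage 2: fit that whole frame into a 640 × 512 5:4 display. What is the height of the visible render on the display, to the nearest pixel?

337 px

1.90:1 in 3235×1941: fills the width, so the render is 3235.00 × 1702.63.
Second fit — the 5:3 canvas into 640×512 spans the width: 640.00 × 384.00 (×0.1978 from 3235×1941).
So the render's height is 1702.63 × 0.1978 ≈ 336.84.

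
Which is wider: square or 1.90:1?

1.90:1

square = 1 and 1.9; 1.9 > 1.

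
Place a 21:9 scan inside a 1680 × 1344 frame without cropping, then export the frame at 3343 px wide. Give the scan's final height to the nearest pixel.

At 1680×1344 the scan is width-limited, so height = 1680 × 9/21 ≈ 720.00 px.
Resizing to 3343 px wide multiplies everything by 1.9899: 720.00 → 1432.71 px.

1433 px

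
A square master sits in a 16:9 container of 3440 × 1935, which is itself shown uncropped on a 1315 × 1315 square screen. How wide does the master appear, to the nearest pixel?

Inside the 3440×1935 canvas the master is height-limited at 1935.00 × 1935.00.
Second fit — the 16:9 canvas into 1315×1315 spans the width: 1315.00 × 739.69 (×0.3823 from 3440×1935).
So the master's width is 1935.00 × 0.3823 ≈ 739.69.

740 px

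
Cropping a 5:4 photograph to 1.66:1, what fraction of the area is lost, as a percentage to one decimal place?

24.7%

Going from 5:4 to 1.66:1 means cutting height while keeping width.
Area ratio = (1.250)/(1.660) = 75.30%; the remaining 24.70% is cropped out.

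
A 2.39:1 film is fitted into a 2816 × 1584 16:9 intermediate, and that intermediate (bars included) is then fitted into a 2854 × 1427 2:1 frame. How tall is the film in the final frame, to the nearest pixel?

1061 px

2.39:1 in 2816×1584: fills the width, so the film is 2816.00 × 1178.24.
The 16:9 canvas is height-limited in 2854×1427, giving 2536.89 × 1427.00; scale factor 0.9009.
So the film's height is 1178.24 × 0.9009 ≈ 1061.46.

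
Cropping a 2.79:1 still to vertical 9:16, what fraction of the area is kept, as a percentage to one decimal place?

20.2%

The height stays; only width is cut (since vertical 9:16 is narrower than 2.79:1).
(0.562)/(2.790) ≈ 0.202 of the area survives.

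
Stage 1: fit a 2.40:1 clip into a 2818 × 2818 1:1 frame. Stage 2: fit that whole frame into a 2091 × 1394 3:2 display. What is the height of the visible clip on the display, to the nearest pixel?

Inside the 2818×2818 canvas the clip is width-limited at 2818.00 × 1174.17.
The 1:1 canvas is height-limited in 2091×1394, giving 1394.00 × 1394.00; scale factor 0.4947.
Applying the same ×0.4947: 1174.17 → 580.83.

581 px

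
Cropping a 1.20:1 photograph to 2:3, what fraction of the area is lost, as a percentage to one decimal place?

Going from 1.20:1 to 2:3 means cutting width while keeping height.
Fraction kept = (0.667)/(1.200) ≈ 55.56%, so 44.44% is lost.

44.4%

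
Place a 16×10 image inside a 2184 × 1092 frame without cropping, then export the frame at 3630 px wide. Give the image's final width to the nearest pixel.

2904 px

Fitted into 2184×1092, the image spans the height; its width is 1092 × 16/10 ≈ 1747.20 px.
Resizing to 3630 px wide multiplies everything by 1.6621: 1747.20 → 2904.00 px.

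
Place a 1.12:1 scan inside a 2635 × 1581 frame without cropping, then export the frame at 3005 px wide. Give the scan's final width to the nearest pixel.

2019 px

Fitted into 2635×1581, the scan spans the height; its width is 1581 × 1.120 ≈ 1770.72 px.
The frame scales by 3005/2635 = 1.1404; 1770.72 × 1.1404 ≈ 2019.36 px.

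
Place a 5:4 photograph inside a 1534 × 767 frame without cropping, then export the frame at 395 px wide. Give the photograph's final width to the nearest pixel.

In the 1534×767 frame the photograph fills the height: width = 767 × 5/4 ≈ 958.75 px.
Resizing to 395 px wide multiplies everything by 0.2575: 958.75 → 246.88 px.

247 px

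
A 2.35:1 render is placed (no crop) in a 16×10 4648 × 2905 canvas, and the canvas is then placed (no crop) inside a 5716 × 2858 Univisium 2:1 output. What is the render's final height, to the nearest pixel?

2.35:1 in 4648×2905: fills the width, so the render is 4648.00 × 1977.87.
16×10 in 5716×2858: fills the height, so the intermediate becomes 4572.80 × 2858.00 — a scale of ×0.9838.
The render scales with it: height 1977.87 × 0.9838 ≈ 1945.87.

1946 px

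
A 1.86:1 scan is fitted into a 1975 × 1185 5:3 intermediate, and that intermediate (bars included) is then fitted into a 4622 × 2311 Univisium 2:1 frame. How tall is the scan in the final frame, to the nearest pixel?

2071 px

First fit — 1.86:1 into 1975×1185 spans the width: 1975.00 × 1061.83.
Second fit — the 5:3 canvas into 4622×2311 spans the height: 3851.67 × 2311.00 (×1.9502 from 1975×1185).
So the scan's height is 1061.83 × 1.9502 ≈ 2070.79.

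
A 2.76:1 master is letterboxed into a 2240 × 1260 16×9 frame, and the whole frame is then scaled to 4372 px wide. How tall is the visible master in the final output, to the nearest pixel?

At 2240×1260 the master is width-limited, so height = 2240 / 2.760 ≈ 811.59 px.
Resizing to 4372 px wide multiplies everything by 1.9518: 811.59 → 1584.06 px.

1584 px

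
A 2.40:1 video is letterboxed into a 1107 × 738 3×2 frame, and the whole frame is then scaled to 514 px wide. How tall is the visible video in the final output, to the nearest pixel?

214 px

In the 1107×738 frame the video fills the width: height = 1107 / 2.400 ≈ 461.25 px.
The frame scales by 514/1107 = 0.4643; 461.25 × 0.4643 ≈ 214.17 px.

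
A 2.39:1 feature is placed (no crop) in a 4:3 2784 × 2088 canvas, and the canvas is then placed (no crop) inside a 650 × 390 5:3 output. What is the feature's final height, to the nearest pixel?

218 px

Inside the 2784×2088 canvas the feature is width-limited at 2784.00 × 1164.85.
Second fit — the 4:3 canvas into 650×390 spans the height: 520.00 × 390.00 (×0.1868 from 2784×2088).
So the feature's height is 1164.85 × 0.1868 ≈ 217.57.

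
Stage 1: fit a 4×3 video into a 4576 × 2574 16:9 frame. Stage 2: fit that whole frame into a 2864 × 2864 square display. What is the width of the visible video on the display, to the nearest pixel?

2148 px

4×3 in 4576×2574: fills the height, so the video is 3432.00 × 2574.00.
16:9 in 2864×2864: fills the width, so the intermediate becomes 2864.00 × 1611.00 — a scale of ×0.6259.
Applying the same ×0.6259: 3432.00 → 2148.00.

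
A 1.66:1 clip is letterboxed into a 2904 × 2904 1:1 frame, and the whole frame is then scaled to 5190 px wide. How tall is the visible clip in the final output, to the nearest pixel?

3127 px

In the 2904×2904 frame the clip fills the width: height = 2904 / 1.660 ≈ 1749.40 px.
Scaling 2904 → 5190 is ×1.7872, so the height becomes 1749.40 × 1.7872 ≈ 3126.51 px.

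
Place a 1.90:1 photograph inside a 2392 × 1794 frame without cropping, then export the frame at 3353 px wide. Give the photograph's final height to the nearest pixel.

1765 px

At 2392×1794 the photograph is width-limited, so height = 2392 / 1.900 ≈ 1258.95 px.
Resizing to 3353 px wide multiplies everything by 1.4018: 1258.95 → 1764.74 px.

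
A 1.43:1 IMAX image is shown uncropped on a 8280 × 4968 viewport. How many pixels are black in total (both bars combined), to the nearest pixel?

1.43:1 IMAX (1.430) < 5:3 (1.667), so the image fills the height.
The image is 4968 × 1.430 ≈ 7104.2400 px wide.
Leftover width: 8280 − 7104.2400 = 1175.7600 px.
Across the 4968-px span: 1175.7600 × 4968 ≈ 5841176 px.

5841176 pixels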